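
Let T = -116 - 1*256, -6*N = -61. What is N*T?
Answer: -3782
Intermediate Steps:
N = 61/6 (N = -⅙*(-61) = 61/6 ≈ 10.167)
T = -372 (T = -116 - 256 = -372)
N*T = (61/6)*(-372) = -3782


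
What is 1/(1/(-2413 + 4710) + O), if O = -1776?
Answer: -2297/4079471 ≈ -0.00056306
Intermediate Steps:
1/(1/(-2413 + 4710) + O) = 1/(1/(-2413 + 4710) - 1776) = 1/(1/2297 - 1776) = 1/(-4079471/2297) = -2297/4079471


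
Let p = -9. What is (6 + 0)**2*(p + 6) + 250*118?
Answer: 29392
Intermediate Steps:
(6 + 0)**2*(p + 6) + 250*118 = (6 + 0)**2*(-9 + 6) + 250*118 = 6**2*(-3) + 29500 = 36*(-3) + 29500 = -108 + 29500 = 29392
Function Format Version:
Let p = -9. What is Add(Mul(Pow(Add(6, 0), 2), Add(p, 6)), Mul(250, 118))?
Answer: 29392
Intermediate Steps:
Add(Mul(Pow(Add(6, 0), 2), Add(p, 6)), Mul(250, 118)) = Add(Mul(Pow(Add(6, 0), 2), Add(-9, 6)), Mul(250, 118)) = Add(Mul(Pow(6, 2), -3), 29500) = Add(Mul(36, -3), 29500) = Add(-108, 29500) = 29392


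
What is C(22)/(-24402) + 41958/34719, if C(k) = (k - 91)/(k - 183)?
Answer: 796323295/658943474 ≈ 1.2085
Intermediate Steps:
C(k) = (-91 + k)/(-183 + k)
C(22)/(-24402) + 41958/34719 = ((-91 + 22)/(-183 + 22))/(-24402) + 41958/34719 = (-69/(-161))*(-1/24402) + 41958*(1/34719) = -1/161*(-69)*(-1/24402) + 13986/11573 = (3/7)*(-1/24402) + 13986/11573 = -1/56938 + 13986/11573 = 796323295/658943474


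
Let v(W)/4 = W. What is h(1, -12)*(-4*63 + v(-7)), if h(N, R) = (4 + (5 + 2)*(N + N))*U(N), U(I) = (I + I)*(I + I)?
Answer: -20160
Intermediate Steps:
U(I) = 4*I² (U(I) = (2*I)*(2*I) = 4*I²)
v(W) = 4*W
h(N, R) = 4*N²*(4 + 14*N) (h(N, R) = (4 + (5 + 2)*(N + N))*(4*N²) = (4 + 7*(2*N))*(4*N²) = (4 + 14*N)*(4*N²) = 4*N²*(4 + 14*N))
h(1, -12)*(-4*63 + v(-7)) = (1²*(16 + 56*1))*(-4*63 + 4*(-7)) = (1*(16 + 56))*(-252 - 28) = (1*72)*(-280) = 72*(-280) = -20160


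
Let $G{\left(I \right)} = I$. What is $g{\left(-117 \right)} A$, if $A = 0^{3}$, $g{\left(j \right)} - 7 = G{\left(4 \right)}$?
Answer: $0$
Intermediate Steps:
$g{\left(j \right)} = 11$ ($g{\left(j \right)} = 7 + 4 = 11$)
$A = 0$
$g{\left(-117 \right)} A = 11 \cdot 0 = 0$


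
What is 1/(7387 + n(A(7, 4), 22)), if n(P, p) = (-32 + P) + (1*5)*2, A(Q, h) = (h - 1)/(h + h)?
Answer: 8/58923 ≈ 0.00013577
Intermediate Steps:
A(Q, h) = (-1 + h)/(2*h) (A(Q, h) = (-1 + h)/((2*h)) = (-1 + h)*(1/(2*h)) = (-1 + h)/(2*h))
n(P, p) = -22 + P (n(P, p) = (-32 + P) + 5*2 = (-32 + P) + 10 = -22 + P)
1/(7387 + n(A(7, 4), 22)) = 1/(7387 + (-22 + (½)*(-1 + 4)/4)) = 1/(7387 + (-22 + (½)*(¼)*3)) = 1/(7387 + (-22 + 3/8)) = 1/(7387 - 173/8) = 1/(58923/8) = 8/58923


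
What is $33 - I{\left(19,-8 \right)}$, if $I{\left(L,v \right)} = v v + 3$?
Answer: $-34$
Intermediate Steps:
$I{\left(L,v \right)} = 3 + v^{2}$ ($I{\left(L,v \right)} = v^{2} + 3 = 3 + v^{2}$)
$33 - I{\left(19,-8 \right)} = 33 - \left(3 + \left(-8\right)^{2}\right) = 33 - \left(3 + 64\right) = 33 - 67 = -34$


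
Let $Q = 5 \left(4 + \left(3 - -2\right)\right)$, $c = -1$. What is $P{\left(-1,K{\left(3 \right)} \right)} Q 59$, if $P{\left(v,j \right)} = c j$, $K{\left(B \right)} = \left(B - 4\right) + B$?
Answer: $-5310$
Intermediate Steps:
$K{\left(B \right)} = -4 + 2 B$ ($K{\left(B \right)} = \left(-4 + B\right) + B = -4 + 2 B$)
$P{\left(v,j \right)} = - j$
$Q = 45$ ($Q = 5 \left(4 + \left(3 + 2\right)\right) = 5 \left(4 + 5\right) = 5 \cdot 9 = 45$)
$P{\left(-1,K{\left(3 \right)} \right)} Q 59 = - (-4 + 2 \cdot 3) 45 \cdot 59 = - (-4 + 6) 45 \cdot 59 = \left(-1\right) 2 \cdot 45 \cdot 59 = \left(-2\right) 45 \cdot 59 = \left(-90\right) 59 = -5310$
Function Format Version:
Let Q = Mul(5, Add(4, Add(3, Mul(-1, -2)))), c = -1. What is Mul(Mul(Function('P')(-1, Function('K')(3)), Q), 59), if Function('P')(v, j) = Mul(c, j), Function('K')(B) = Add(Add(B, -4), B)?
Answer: -5310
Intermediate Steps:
Function('K')(B) = Add(-4, Mul(2, B)) (Function('K')(B) = Add(Add(-4, B), B) = Add(-4, Mul(2, B)))
Function('P')(v, j) = Mul(-1, j)
Q = 45 (Q = Mul(5, Add(4, Add(3, 2))) = Mul(5, Add(4, 5)) = Mul(5, 9) = 45)
Mul(Mul(Function('P')(-1, Function('K')(3)), Q), 59) = Mul(Mul(Mul(-1, Add(-4, Mul(2, 3))), 45), 59) = Mul(Mul(Mul(-1, Add(-4, 6)), 45), 59) = Mul(Mul(Mul(-1, 2), 45), 59) = Mul(Mul(-2, 45), 59) = Mul(-90, 59) = -5310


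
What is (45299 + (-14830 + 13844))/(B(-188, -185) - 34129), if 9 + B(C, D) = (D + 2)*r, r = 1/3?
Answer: -44313/34199 ≈ -1.2957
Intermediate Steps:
r = 1/3 ≈ 0.33333
B(C, D) = -25/3 + D/3 (B(C, D) = -9 + (D + 2)*(1/3) = -9 + (2 + D)*(1/3) = -9 + (2/3 + D/3) = -25/3 + D/3)
(45299 + (-14830 + 13844))/(B(-188, -185) - 34129) = (45299 + (-14830 + 13844))/((-25/3 + (1/3)*(-185)) - 34129) = (45299 - 986)/((-25/3 - 185/3) - 34129) = 44313/(-70 - 34129) = 44313/(-34199) = 44313*(-1/34199) = -44313/34199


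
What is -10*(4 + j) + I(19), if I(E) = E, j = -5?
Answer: 29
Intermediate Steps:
-10*(4 + j) + I(19) = -10*(4 - 5) + 19 = -10*(-1) + 19 = 10 + 19 = 29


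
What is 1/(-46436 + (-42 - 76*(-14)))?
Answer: -1/45414 ≈ -2.2020e-5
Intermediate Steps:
1/(-46436 + (-42 - 76*(-14))) = 1/(-46436 + (-42 + 1064)) = 1/(-46436 + 1022) = 1/(-45414) = -1/45414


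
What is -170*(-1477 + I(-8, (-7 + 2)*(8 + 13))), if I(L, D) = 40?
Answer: 244290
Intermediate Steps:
-170*(-1477 + I(-8, (-7 + 2)*(8 + 13))) = -170*(-1477 + 40) = -170*(-1437) = 244290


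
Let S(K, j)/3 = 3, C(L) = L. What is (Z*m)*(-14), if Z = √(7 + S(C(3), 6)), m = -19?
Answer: 1064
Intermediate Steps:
S(K, j) = 9 (S(K, j) = 3*3 = 9)
Z = 4 (Z = √(7 + 9) = √16 = 4)
(Z*m)*(-14) = (4*(-19))*(-14) = -76*(-14) = 1064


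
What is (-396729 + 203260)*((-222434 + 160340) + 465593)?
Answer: -78064548031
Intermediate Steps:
(-396729 + 203260)*((-222434 + 160340) + 465593) = -193469*(-62094 + 465593) = -193469*403499 = -78064548031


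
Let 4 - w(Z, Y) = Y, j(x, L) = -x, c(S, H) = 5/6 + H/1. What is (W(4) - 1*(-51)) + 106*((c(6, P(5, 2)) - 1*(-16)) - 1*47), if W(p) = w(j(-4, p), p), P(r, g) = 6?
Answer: -7532/3 ≈ -2510.7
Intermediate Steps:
c(S, H) = 5/6 + H (c(S, H) = 5*(1/6) + H*1 = 5/6 + H)
w(Z, Y) = 4 - Y
W(p) = 4 - p
(W(4) - 1*(-51)) + 106*((c(6, P(5, 2)) - 1*(-16)) - 1*47) = ((4 - 1*4) - 1*(-51)) + 106*(((5/6 + 6) - 1*(-16)) - 1*47) = ((4 - 4) + 51) + 106*((41/6 + 16) - 47) = (0 + 51) + 106*(137/6 - 47) = 51 + 106*(-145/6) = 51 - 7685/3 = -7532/3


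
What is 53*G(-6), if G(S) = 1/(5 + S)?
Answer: -53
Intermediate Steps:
53*G(-6) = 53/(5 - 6) = 53/(-1) = 53*(-1) = -53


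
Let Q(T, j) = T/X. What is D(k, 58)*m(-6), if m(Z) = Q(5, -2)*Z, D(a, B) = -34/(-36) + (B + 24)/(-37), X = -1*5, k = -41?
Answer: -847/111 ≈ -7.6306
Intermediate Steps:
X = -5
D(a, B) = 197/666 - B/37 (D(a, B) = -34*(-1/36) + (24 + B)*(-1/37) = 17/18 + (-24/37 - B/37) = 197/666 - B/37)
Q(T, j) = -T/5 (Q(T, j) = T/(-5) = T*(-1/5) = -T/5)
m(Z) = -Z (m(Z) = (-1/5*5)*Z = -Z)
D(k, 58)*m(-6) = (197/666 - 1/37*58)*(-1*(-6)) = (197/666 - 58/37)*6 = -847/666*6 = -847/111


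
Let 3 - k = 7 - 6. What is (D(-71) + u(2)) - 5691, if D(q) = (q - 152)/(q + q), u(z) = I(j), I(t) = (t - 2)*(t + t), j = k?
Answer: -807899/142 ≈ -5689.4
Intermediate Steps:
k = 2 (k = 3 - (7 - 6) = 3 - 1*1 = 3 - 1 = 2)
j = 2
I(t) = 2*t*(-2 + t) (I(t) = (-2 + t)*(2*t) = 2*t*(-2 + t))
u(z) = 0 (u(z) = 2*2*(-2 + 2) = 2*2*0 = 0)
D(q) = (-152 + q)/(2*q) (D(q) = (-152 + q)/((2*q)) = (-152 + q)*(1/(2*q)) = (-152 + q)/(2*q))
(D(-71) + u(2)) - 5691 = ((1/2)*(-152 - 71)/(-71) + 0) - 5691 = ((1/2)*(-1/71)*(-223) + 0) - 5691 = (223/142 + 0) - 5691 = 223/142 - 5691 = -807899/142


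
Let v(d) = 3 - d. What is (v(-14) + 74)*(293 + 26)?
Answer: 29029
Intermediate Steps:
(v(-14) + 74)*(293 + 26) = ((3 - 1*(-14)) + 74)*(293 + 26) = ((3 + 14) + 74)*319 = (17 + 74)*319 = 91*319 = 29029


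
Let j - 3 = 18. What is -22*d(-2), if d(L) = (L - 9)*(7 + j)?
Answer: 6776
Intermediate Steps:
j = 21 (j = 3 + 18 = 21)
d(L) = -252 + 28*L (d(L) = (L - 9)*(7 + 21) = (-9 + L)*28 = -252 + 28*L)
-22*d(-2) = -22*(-252 + 28*(-2)) = -22*(-252 - 56) = -22*(-308) = 6776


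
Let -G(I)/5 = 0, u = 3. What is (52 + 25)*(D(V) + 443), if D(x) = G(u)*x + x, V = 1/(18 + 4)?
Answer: 68229/2 ≈ 34115.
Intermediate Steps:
G(I) = 0 (G(I) = -5*0 = 0)
V = 1/22 ≈ 0.045455
D(x) = x (D(x) = 0*x + x = 0 + x = x)
(52 + 25)*(D(V) + 443) = (52 + 25)*(1/22 + 443) = 77*(9747/22) = 68229/2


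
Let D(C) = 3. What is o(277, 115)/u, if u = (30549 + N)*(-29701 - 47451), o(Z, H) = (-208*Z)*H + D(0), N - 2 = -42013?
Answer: -6625837/884316224 ≈ -0.0074926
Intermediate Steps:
N = -42011 (N = 2 - 42013 = -42011)
o(Z, H) = 3 - 208*H*Z (o(Z, H) = (-208*Z)*H + 3 = -208*H*Z + 3 = 3 - 208*H*Z)
u = 884316224 (u = (30549 - 42011)*(-29701 - 47451) = -11462*(-77152) = 884316224)
o(277, 115)/u = (3 - 208*115*277)/884316224 = (3 - 6625840)*(1/884316224) = -6625837*1/884316224 = -6625837/884316224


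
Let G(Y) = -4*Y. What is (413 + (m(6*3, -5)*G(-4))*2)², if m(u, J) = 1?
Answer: 198025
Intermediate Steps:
(413 + (m(6*3, -5)*G(-4))*2)² = (413 + (1*(-4*(-4)))*2)² = (413 + (1*16)*2)² = (413 + 16*2)² = (413 + 32)² = 445² = 198025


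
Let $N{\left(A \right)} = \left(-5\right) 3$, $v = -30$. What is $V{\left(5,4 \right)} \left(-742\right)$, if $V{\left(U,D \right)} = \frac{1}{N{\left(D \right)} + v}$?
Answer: $\frac{742}{45} \approx 16.489$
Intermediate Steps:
$N{\left(A \right)} = -15$
$V{\left(U,D \right)} = - \frac{1}{45}$ ($V{\left(U,D \right)} = \frac{1}{-15 - 30} = \frac{1}{-45} = - \frac{1}{45}$)
$V{\left(5,4 \right)} \left(-742\right) = \left(- \frac{1}{45}\right) \left(-742\right) = \frac{742}{45}$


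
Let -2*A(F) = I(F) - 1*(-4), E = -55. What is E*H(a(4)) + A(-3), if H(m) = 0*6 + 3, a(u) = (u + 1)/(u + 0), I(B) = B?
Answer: -331/2 ≈ -165.50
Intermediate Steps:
a(u) = (1 + u)/u
H(m) = 3 (H(m) = 0 + 3 = 3)
A(F) = -2 - F/2 (A(F) = -(F - 1*(-4))/2 = -(F + 4)/2 = -(4 + F)/2 = -2 - F/2)
E*H(a(4)) + A(-3) = -55*3 + (-2 - ½*(-3)) = -165 + (-2 + 3/2) = -165 - ½ = -331/2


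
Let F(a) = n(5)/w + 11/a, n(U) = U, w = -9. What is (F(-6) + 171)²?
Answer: 9211225/324 ≈ 28430.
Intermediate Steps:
F(a) = -5/9 + 11/a (F(a) = 5/(-9) + 11/a = 5*(-⅑) + 11/a = -5/9 + 11/a)
(F(-6) + 171)² = ((-5/9 + 11/(-6)) + 171)² = ((-5/9 + 11*(-⅙)) + 171)² = ((-5/9 - 11/6) + 171)² = (-43/18 + 171)² = (3035/18)² = 9211225/324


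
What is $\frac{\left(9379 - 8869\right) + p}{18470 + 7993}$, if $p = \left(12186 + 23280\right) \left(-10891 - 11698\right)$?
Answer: $- \frac{267046988}{8821} \approx -30274.0$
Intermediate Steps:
$p = -801141474$ ($p = 35466 \left(-22589\right) = -801141474$)
$\frac{\left(9379 - 8869\right) + p}{18470 + 7993} = \frac{\left(9379 - 8869\right) - 801141474}{18470 + 7993} = \frac{\left(9379 - 8869\right) - 801141474}{26463} = \left(510 - 801141474\right) \frac{1}{26463} = \left(-801140964\right) \frac{1}{26463} = - \frac{267046988}{8821}$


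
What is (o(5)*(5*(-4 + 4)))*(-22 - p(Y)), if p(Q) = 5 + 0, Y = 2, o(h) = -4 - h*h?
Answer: 0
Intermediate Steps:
o(h) = -4 - h²
p(Q) = 5
(o(5)*(5*(-4 + 4)))*(-22 - p(Y)) = ((-4 - 1*5²)*(5*(-4 + 4)))*(-22 - 1*5) = ((-4 - 1*25)*(5*0))*(-22 - 5) = ((-4 - 25)*0)*(-27) = -29*0*(-27) = 0*(-27) = 0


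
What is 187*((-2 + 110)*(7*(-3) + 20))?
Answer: -20196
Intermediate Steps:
187*((-2 + 110)*(7*(-3) + 20)) = 187*(108*(-21 + 20)) = 187*(108*(-1)) = 187*(-108) = -20196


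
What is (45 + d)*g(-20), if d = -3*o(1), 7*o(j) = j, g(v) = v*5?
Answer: -31200/7 ≈ -4457.1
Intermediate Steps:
g(v) = 5*v
o(j) = j/7
d = -3/7 ≈ -0.42857
(45 + d)*g(-20) = (45 - 3/7)*(5*(-20)) = (312/7)*(-100) = -31200/7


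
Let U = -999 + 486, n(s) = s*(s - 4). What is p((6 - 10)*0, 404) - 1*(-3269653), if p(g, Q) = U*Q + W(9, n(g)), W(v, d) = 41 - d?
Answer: 3062442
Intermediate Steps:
n(s) = s*(-4 + s)
U = -513
p(g, Q) = 41 - 513*Q - g*(-4 + g) (p(g, Q) = -513*Q + (41 - g*(-4 + g)) = 41 - 513*Q - g*(-4 + g))
p((6 - 10)*0, 404) - 1*(-3269653) = (41 - 513*404 - (6 - 10)*0*(-4 + (6 - 10)*0)) - 1*(-3269653) = (41 - 207252 - (-4*0)*(-4 - 4*0)) + 3269653 = (41 - 207252 - 1*0*(-4 + 0)) + 3269653 = (41 - 207252 - 1*0*(-4)) + 3269653 = (41 - 207252 + 0) + 3269653 = -207211 + 3269653 = 3062442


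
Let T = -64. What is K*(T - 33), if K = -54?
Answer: 5238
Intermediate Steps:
K*(T - 33) = -54*(-64 - 33) = -54*(-97) = 5238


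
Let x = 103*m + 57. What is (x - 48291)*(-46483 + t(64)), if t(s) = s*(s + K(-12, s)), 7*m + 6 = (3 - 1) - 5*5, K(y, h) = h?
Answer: 13042871875/7 ≈ 1.8633e+9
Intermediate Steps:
m = -29/7 (m = -6/7 + ((3 - 1) - 5*5)/7 = -6/7 + (2 - 25)/7 = -6/7 + (1/7)*(-23) = -6/7 - 23/7 = -29/7 ≈ -4.1429)
t(s) = 2*s**2 (t(s) = s*(s + s) = s*(2*s) = 2*s**2)
x = -2588/7 (x = 103*(-29/7) + 57 = -2987/7 + 57 = -2588/7 ≈ -369.71)
(x - 48291)*(-46483 + t(64)) = (-2588/7 - 48291)*(-46483 + 2*64**2) = -340625*(-46483 + 2*4096)/7 = -340625*(-46483 + 8192)/7 = -340625/7*(-38291) = 13042871875/7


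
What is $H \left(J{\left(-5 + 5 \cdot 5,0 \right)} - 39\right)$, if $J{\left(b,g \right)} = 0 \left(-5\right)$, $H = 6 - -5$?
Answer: $-429$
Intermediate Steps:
$H = 11$ ($H = 6 + 5 = 11$)
$J{\left(b,g \right)} = 0$
$H \left(J{\left(-5 + 5 \cdot 5,0 \right)} - 39\right) = 11 \left(0 - 39\right) = 11 \left(-39\right) = -429$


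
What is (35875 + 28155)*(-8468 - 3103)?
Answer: -740891130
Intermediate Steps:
(35875 + 28155)*(-8468 - 3103) = 64030*(-11571) = -740891130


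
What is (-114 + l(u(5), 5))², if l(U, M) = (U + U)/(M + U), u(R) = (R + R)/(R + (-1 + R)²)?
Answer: 6853924/529 ≈ 12956.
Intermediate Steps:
u(R) = 2*R/(R + (-1 + R)²) (u(R) = (2*R)/(R + (-1 + R)²) = 2*R/(R + (-1 + R)²))
l(U, M) = 2*U/(M + U) (l(U, M) = (2*U)/(M + U) = 2*U/(M + U))
(-114 + l(u(5), 5))² = (-114 + 2*(2*5/(5 + (-1 + 5)²))/(5 + 2*5/(5 + (-1 + 5)²)))² = (-114 + 2*(2*5/(5 + 4²))/(5 + 2*5/(5 + 4²)))² = (-114 + 2*(2*5/(5 + 16))/(5 + 2*5/(5 + 16)))² = (-114 + 2*(2*5/21)/(5 + 2*5/21))² = (-114 + 2*(2*5*(1/21))/(5 + 2*5*(1/21)))² = (-114 + 2*(10/21)/(5 + 10/21))² = (-114 + 2*(10/21)/(115/21))² = (-114 + 2*(10/21)*(21/115))² = (-114 + 4/23)² = (-2618/23)² = 6853924/529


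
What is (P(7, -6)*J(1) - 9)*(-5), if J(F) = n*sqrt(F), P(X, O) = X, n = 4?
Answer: -95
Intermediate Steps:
J(F) = 4*sqrt(F)
(P(7, -6)*J(1) - 9)*(-5) = (7*(4*sqrt(1)) - 9)*(-5) = (7*(4*1) - 9)*(-5) = (7*4 - 9)*(-5) = (28 - 9)*(-5) = 19*(-5) = -95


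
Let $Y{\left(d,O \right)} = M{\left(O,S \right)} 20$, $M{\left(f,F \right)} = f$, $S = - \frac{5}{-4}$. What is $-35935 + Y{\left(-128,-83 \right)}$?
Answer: $-37595$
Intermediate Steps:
$S = \frac{5}{4}$ ($S = \left(-5\right) \left(- \frac{1}{4}\right) = \frac{5}{4} \approx 1.25$)
$Y{\left(d,O \right)} = 20 O$ ($Y{\left(d,O \right)} = O 20 = 20 O$)
$-35935 + Y{\left(-128,-83 \right)} = -35935 + 20 \left(-83\right) = -35935 - 1660 = -37595$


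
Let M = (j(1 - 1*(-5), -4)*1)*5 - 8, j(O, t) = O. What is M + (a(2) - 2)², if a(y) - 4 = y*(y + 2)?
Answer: 122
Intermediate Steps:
a(y) = 4 + y*(2 + y) (a(y) = 4 + y*(y + 2) = 4 + y*(2 + y))
M = 22 (M = ((1 - 1*(-5))*1)*5 - 8 = ((1 + 5)*1)*5 - 8 = (6*1)*5 - 8 = 6*5 - 8 = 30 - 8 = 22)
M + (a(2) - 2)² = 22 + ((4 + 2² + 2*2) - 2)² = 22 + ((4 + 4 + 4) - 2)² = 22 + (12 - 2)² = 22 + 10² = 22 + 100 = 122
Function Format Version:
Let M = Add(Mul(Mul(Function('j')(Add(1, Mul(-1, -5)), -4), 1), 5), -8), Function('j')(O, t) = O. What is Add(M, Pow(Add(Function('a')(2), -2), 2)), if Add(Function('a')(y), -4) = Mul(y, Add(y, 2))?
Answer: 122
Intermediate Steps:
Function('a')(y) = Add(4, Mul(y, Add(2, y))) (Function('a')(y) = Add(4, Mul(y, Add(y, 2))) = Add(4, Mul(y, Add(2, y))))
M = 22 (M = Add(Mul(Mul(Add(1, Mul(-1, -5)), 1), 5), -8) = Add(Mul(Mul(Add(1, 5), 1), 5), -8) = Add(Mul(Mul(6, 1), 5), -8) = Add(Mul(6, 5), -8) = Add(30, -8) = 22)
Add(M, Pow(Add(Function('a')(2), -2), 2)) = Add(22, Pow(Add(Add(4, Pow(2, 2), Mul(2, 2)), -2), 2)) = Add(22, Pow(Add(Add(4, 4, 4), -2), 2)) = Add(22, Pow(Add(12, -2), 2)) = Add(22, Pow(10, 2)) = Add(22, 100) = 122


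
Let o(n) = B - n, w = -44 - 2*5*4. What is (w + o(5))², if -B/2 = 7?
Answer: 10609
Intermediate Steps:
B = -14 (B = -2*7 = -14)
w = -84 (w = -44 - 10*4 = -44 - 40 = -84)
o(n) = -14 - n
(w + o(5))² = (-84 + (-14 - 1*5))² = (-84 + (-14 - 5))² = (-84 - 19)² = (-103)² = 10609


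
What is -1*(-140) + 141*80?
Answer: 11420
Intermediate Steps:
-1*(-140) + 141*80 = 140 + 11280 = 11420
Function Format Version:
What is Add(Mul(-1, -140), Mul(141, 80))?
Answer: 11420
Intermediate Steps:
Add(Mul(-1, -140), Mul(141, 80)) = Add(140, 11280) = 11420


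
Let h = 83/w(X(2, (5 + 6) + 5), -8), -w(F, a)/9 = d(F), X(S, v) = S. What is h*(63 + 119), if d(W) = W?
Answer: -7553/9 ≈ -839.22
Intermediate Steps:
w(F, a) = -9*F
h = -83/18 (h = 83/((-9*2)) = 83/(-18) = 83*(-1/18) = -83/18 ≈ -4.6111)
h*(63 + 119) = -83*(63 + 119)/18 = -83/18*182 = -7553/9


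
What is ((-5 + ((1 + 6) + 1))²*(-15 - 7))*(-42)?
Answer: 8316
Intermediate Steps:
((-5 + ((1 + 6) + 1))²*(-15 - 7))*(-42) = ((-5 + (7 + 1))²*(-22))*(-42) = ((-5 + 8)²*(-22))*(-42) = (3²*(-22))*(-42) = (9*(-22))*(-42) = -198*(-42) = 8316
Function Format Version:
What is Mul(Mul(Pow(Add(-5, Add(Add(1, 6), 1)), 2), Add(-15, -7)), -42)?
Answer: 8316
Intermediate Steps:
Mul(Mul(Pow(Add(-5, Add(Add(1, 6), 1)), 2), Add(-15, -7)), -42) = Mul(Mul(Pow(Add(-5, Add(7, 1)), 2), -22), -42) = Mul(Mul(Pow(Add(-5, 8), 2), -22), -42) = Mul(Mul(Pow(3, 2), -22), -42) = Mul(Mul(9, -22), -42) = Mul(-198, -42) = 8316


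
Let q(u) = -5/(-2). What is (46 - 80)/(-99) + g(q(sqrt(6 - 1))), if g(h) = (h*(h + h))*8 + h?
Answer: 20363/198 ≈ 102.84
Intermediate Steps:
q(u) = 5/2 (q(u) = -5*(-1/2) = 5/2)
g(h) = h + 16*h**2 (g(h) = (h*(2*h))*8 + h = (2*h**2)*8 + h = 16*h**2 + h = h + 16*h**2)
(46 - 80)/(-99) + g(q(sqrt(6 - 1))) = (46 - 80)/(-99) + 5*(1 + 16*(5/2))/2 = -34*(-1/99) + 5*(1 + 40)/2 = 34/99 + (5/2)*41 = 34/99 + 205/2 = 20363/198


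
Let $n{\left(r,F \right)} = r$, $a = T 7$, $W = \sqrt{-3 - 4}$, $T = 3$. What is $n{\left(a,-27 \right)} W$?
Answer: $21 i \sqrt{7} \approx 55.561 i$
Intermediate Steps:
$W = i \sqrt{7}$ ($W = \sqrt{-7} = i \sqrt{7} \approx 2.6458 i$)
$a = 21$ ($a = 3 \cdot 7 = 21$)
$n{\left(a,-27 \right)} W = 21 i \sqrt{7}$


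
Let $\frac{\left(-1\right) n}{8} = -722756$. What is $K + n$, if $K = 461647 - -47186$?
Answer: $6290881$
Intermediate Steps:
$n = 5782048$ ($n = \left(-8\right) \left(-722756\right) = 5782048$)
$K = 508833$ ($K = 461647 + 47186 = 508833$)
$K + n = 508833 + 5782048 = 6290881$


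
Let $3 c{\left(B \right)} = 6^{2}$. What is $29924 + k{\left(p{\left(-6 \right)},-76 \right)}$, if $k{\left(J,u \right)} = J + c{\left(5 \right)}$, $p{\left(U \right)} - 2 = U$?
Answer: $29932$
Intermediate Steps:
$c{\left(B \right)} = 12$ ($c{\left(B \right)} = \frac{6^{2}}{3} = \frac{1}{3} \cdot 36 = 12$)
$p{\left(U \right)} = 2 + U$
$k{\left(J,u \right)} = 12 + J$ ($k{\left(J,u \right)} = J + 12 = 12 + J$)
$29924 + k{\left(p{\left(-6 \right)},-76 \right)} = 29924 + \left(12 + \left(2 - 6\right)\right) = 29924 + \left(12 - 4\right) = 29924 + 8 = 29932$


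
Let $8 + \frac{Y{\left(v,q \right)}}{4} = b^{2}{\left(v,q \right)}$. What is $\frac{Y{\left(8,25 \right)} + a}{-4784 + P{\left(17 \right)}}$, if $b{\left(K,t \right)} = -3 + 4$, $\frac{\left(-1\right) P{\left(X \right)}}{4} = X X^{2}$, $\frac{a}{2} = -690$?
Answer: $\frac{352}{6109} \approx 0.05762$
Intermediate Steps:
$a = -1380$ ($a = 2 \left(-690\right) = -1380$)
$P{\left(X \right)} = - 4 X^{3}$ ($P{\left(X \right)} = - 4 X X^{2} = - 4 X^{3}$)
$b{\left(K,t \right)} = 1$
$Y{\left(v,q \right)} = -28$ ($Y{\left(v,q \right)} = -32 + 4 \cdot 1^{2} = -32 + 4 \cdot 1 = -32 + 4 = -28$)
$\frac{Y{\left(8,25 \right)} + a}{-4784 + P{\left(17 \right)}} = \frac{-28 - 1380}{-4784 - 4 \cdot 17^{3}} = - \frac{1408}{-4784 - 19652} = - \frac{1408}{-24436} = \left(-1408\right) \left(- \frac{1}{24436}\right) = \frac{352}{6109}$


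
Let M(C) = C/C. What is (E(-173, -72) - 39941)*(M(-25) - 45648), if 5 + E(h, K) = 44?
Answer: 1821406594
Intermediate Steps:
E(h, K) = 39 (E(h, K) = -5 + 44 = 39)
M(C) = 1
(E(-173, -72) - 39941)*(M(-25) - 45648) = (39 - 39941)*(1 - 45648) = -39902*(-45647) = 1821406594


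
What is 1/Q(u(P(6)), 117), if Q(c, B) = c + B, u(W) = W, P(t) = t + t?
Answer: 1/129 ≈ 0.0077519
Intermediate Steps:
P(t) = 2*t
Q(c, B) = B + c
1/Q(u(P(6)), 117) = 1/(117 + 2*6) = 1/(117 + 12) = 1/129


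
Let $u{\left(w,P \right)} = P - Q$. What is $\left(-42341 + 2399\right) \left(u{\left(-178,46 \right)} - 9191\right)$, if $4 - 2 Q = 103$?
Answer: $363292461$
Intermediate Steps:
$Q = - \frac{99}{2}$ ($Q = 2 - \frac{103}{2} = - \frac{99}{2} \approx -49.5$)
$u{\left(w,P \right)} = \frac{99}{2} + P$ ($u{\left(w,P \right)} = P - - \frac{99}{2} = P + \frac{99}{2} = \frac{99}{2} + P$)
$\left(-42341 + 2399\right) \left(u{\left(-178,46 \right)} - 9191\right) = \left(-42341 + 2399\right) \left(\left(\frac{99}{2} + 46\right) - 9191\right) = - 39942 \left(\frac{191}{2} - 9191\right) = \left(-39942\right) \left(- \frac{18191}{2}\right) = 363292461$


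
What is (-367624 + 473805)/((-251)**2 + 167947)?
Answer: 106181/230948 ≈ 0.45976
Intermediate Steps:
(-367624 + 473805)/((-251)**2 + 167947) = 106181/(63001 + 167947) = 106181/230948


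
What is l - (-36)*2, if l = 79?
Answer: 151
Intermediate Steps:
l - (-36)*2 = 79 - (-36)*2 = 79 - 9*(-8) = 79 + 72 = 151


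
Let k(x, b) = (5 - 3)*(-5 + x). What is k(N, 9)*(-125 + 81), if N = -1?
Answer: 528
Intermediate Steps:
k(x, b) = -10 + 2*x (k(x, b) = 2*(-5 + x) = -10 + 2*x)
k(N, 9)*(-125 + 81) = (-10 + 2*(-1))*(-125 + 81) = (-10 - 2)*(-44) = -12*(-44) = 528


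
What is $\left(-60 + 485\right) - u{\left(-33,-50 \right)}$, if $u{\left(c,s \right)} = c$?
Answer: $458$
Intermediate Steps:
$\left(-60 + 485\right) - u{\left(-33,-50 \right)} = \left(-60 + 485\right) - -33 = 425 + 33 = 458$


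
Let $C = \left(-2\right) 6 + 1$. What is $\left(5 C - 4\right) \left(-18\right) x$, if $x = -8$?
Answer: $-8496$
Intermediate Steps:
$C = -11$ ($C = -12 + 1 = -11$)
$\left(5 C - 4\right) \left(-18\right) x = \left(5 \left(-11\right) - 4\right) \left(-18\right) \left(-8\right) = \left(-55 - 4\right) \left(-18\right) \left(-8\right) = \left(-59\right) \left(-18\right) \left(-8\right) = 1062 \left(-8\right) = -8496$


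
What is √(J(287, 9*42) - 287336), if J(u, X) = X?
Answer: I*√286958 ≈ 535.68*I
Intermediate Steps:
√(J(287, 9*42) - 287336) = √(9*42 - 287336) = √(378 - 287336) = √(-286958) = I*√286958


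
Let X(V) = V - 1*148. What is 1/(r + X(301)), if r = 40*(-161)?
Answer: -1/6287 ≈ -0.00015906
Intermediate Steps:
X(V) = -148 + V (X(V) = V - 148 = -148 + V)
r = -6440
1/(r + X(301)) = 1/(-6440 + (-148 + 301)) = 1/(-6440 + 153) = 1/(-6287) = -1/6287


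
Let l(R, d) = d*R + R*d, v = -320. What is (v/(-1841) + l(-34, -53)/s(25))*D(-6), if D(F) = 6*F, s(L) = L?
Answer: -239146704/46025 ≈ -5196.0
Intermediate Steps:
l(R, d) = 2*R*d (l(R, d) = R*d + R*d = 2*R*d)
(v/(-1841) + l(-34, -53)/s(25))*D(-6) = (-320/(-1841) + (2*(-34)*(-53))/25)*(6*(-6)) = (-320*(-1/1841) + 3604*(1/25))*(-36) = (320/1841 + 3604/25)*(-36) = (6642964/46025)*(-36) = -239146704/46025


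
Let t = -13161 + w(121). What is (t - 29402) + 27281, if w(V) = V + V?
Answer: -15040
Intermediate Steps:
w(V) = 2*V
t = -12919 (t = -13161 + 2*121 = -13161 + 242 = -12919)
(t - 29402) + 27281 = (-12919 - 29402) + 27281 = -42321 + 27281 = -15040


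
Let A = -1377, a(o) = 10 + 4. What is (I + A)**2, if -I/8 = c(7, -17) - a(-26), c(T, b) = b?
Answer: 1274641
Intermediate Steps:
a(o) = 14
I = 248 (I = -8*(-17 - 1*14) = -8*(-17 - 14) = -8*(-31) = 248)
(I + A)**2 = (248 - 1377)**2 = (-1129)**2 = 1274641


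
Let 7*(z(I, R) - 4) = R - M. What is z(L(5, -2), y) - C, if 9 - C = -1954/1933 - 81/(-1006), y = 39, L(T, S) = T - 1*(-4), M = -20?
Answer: 34006295/13612186 ≈ 2.4982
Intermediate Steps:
L(T, S) = 4 + T (L(T, S) = T + 4 = 4 + T)
z(I, R) = 48/7 + R/7 (z(I, R) = 4 + (R - 1*(-20))/7 = 4 + (R + 20)/7 = 4 + (20 + R)/7 = 4 + (20/7 + R/7) = 48/7 + R/7)
C = 19310533/1944598 (C = 9 - (-1954/1933 - 81/(-1006)) = 9 - (-1954*1/1933 - 81*(-1/1006)) = 9 - (-1954/1933 + 81/1006) = 9 - 1*(-1809151/1944598) = 9 + 1809151/1944598 = 19310533/1944598 ≈ 9.9303)
z(L(5, -2), y) - C = (48/7 + (⅐)*39) - 1*19310533/1944598 = (48/7 + 39/7) - 19310533/1944598 = 87/7 - 19310533/1944598 = 34006295/13612186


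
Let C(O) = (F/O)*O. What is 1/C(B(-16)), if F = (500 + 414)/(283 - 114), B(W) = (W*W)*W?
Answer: 169/914 ≈ 0.18490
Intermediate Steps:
B(W) = W³ (B(W) = W²*W = W³)
F = 914/169 ≈ 5.4083
C(O) = 914/169 (C(O) = (914/(169*O))*O = 914/169)
1/C(B(-16)) = 1/(914/169) = 169/914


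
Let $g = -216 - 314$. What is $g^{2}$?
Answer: $280900$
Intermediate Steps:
$g = -530$ ($g = -216 - 314 = -530$)
$g^{2} = \left(-530\right)^{2} = 280900$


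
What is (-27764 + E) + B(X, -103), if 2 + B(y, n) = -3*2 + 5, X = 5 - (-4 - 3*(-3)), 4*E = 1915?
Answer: -109153/4 ≈ -27288.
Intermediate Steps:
E = 1915/4 (E = (¼)*1915 = 1915/4 ≈ 478.75)
X = 0 (X = 5 - (-4 + 9) = 5 - 1*5 = 5 - 5 = 0)
B(y, n) = -3 (B(y, n) = -2 + (-3*2 + 5) = -2 + (-6 + 5) = -2 - 1 = -3)
(-27764 + E) + B(X, -103) = (-27764 + 1915/4) - 3 = -109141/4 - 3 = -109153/4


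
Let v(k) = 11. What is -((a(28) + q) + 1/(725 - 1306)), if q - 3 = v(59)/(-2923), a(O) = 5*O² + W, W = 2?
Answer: -6665672961/1698263 ≈ -3925.0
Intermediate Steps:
a(O) = 2 + 5*O² (a(O) = 5*O² + 2 = 2 + 5*O²)
q = 8758/2923 (q = 3 + 11/(-2923) = 3 + 11*(-1/2923) = 3 - 11/2923 = 8758/2923 ≈ 2.9962)
-((a(28) + q) + 1/(725 - 1306)) = -(((2 + 5*28²) + 8758/2923) + 1/(725 - 1306)) = -(((2 + 5*784) + 8758/2923) + 1/(-581)) = -(((2 + 3920) + 8758/2923) - 1/581) = -((3922 + 8758/2923) - 1/581) = -(11472764/2923 - 1/581) = -1*6665672961/1698263 = -6665672961/1698263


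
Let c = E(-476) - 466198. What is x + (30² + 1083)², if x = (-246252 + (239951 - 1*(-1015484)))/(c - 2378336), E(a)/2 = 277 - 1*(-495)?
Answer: 11179457294927/2842990 ≈ 3.9323e+6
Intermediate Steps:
E(a) = 1544 (E(a) = 2*(277 - 1*(-495)) = 2*(277 + 495) = 2*772 = 1544)
c = -464654 (c = 1544 - 466198 = -464654)
x = -1009183/2842990 (x = (-246252 + (239951 - 1*(-1015484)))/(-464654 - 2378336) = (-246252 + (239951 + 1015484))/(-2842990) = (-246252 + 1255435)*(-1/2842990) = 1009183*(-1/2842990) = -1009183/2842990 ≈ -0.35497)
x + (30² + 1083)² = -1009183/2842990 + (30² + 1083)² = -1009183/2842990 + (900 + 1083)² = -1009183/2842990 + 1983² = -1009183/2842990 + 3932289 = 11179457294927/2842990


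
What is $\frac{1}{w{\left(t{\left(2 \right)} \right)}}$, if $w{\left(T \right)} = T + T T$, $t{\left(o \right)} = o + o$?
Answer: $\frac{1}{20} \approx 0.05$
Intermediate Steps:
$t{\left(o \right)} = 2 o$
$w{\left(T \right)} = T + T^{2}$
$\frac{1}{w{\left(t{\left(2 \right)} \right)}} = \frac{1}{2 \cdot 2 \left(1 + 2 \cdot 2\right)} = \frac{1}{4 \left(1 + 4\right)} = \frac{1}{4 \cdot 5} = \frac{1}{20}$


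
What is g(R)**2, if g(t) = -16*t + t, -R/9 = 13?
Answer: 3080025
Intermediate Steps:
R = -117 (R = -9*13 = -117)
g(t) = -15*t
g(R)**2 = (-15*(-117))**2 = 1755**2 = 3080025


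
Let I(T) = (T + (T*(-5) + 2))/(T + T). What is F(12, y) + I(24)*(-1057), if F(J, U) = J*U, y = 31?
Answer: 58607/24 ≈ 2442.0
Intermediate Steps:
I(T) = (2 - 4*T)/(2*T) (I(T) = (T + (-5*T + 2))/((2*T)) = (T + (2 - 5*T))*(1/(2*T)) = (2 - 4*T)*(1/(2*T)) = (2 - 4*T)/(2*T))
F(12, y) + I(24)*(-1057) = 12*31 + (-2 + 1/24)*(-1057) = 372 + (-2 + 1/24)*(-1057) = 372 - 47/24*(-1057) = 372 + 49679/24 = 58607/24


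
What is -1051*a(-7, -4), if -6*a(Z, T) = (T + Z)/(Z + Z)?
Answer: 11561/84 ≈ 137.63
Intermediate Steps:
a(Z, T) = -(T + Z)/(12*Z) (a(Z, T) = -(T + Z)/(6*(Z + Z)) = -(T + Z)/(6*(2*Z)) = -(T + Z)*1/(2*Z)/6 = -(T + Z)/(12*Z))
-1051*a(-7, -4) = -1051*(-1*(-4) - 1*(-7))/(12*(-7)) = -1051*(-1)*(4 + 7)/(12*7) = -1051*(-1)*11/(12*7) = -1051*(-11/84) = 11561/84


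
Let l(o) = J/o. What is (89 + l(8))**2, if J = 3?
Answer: 511225/64 ≈ 7987.9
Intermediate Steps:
l(o) = 3/o
(89 + l(8))**2 = (89 + 3/8)**2 = (715/8)**2 = 511225/64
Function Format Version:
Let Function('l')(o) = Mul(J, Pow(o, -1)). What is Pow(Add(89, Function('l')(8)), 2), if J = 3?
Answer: Rational(511225, 64) ≈ 7987.9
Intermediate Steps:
Function('l')(o) = Mul(3, Pow(o, -1))
Pow(Add(89, Function('l')(8)), 2) = Pow(Add(89, Mul(3, Pow(8, -1))), 2) = Pow(Add(89, Mul(3, Rational(1, 8))), 2) = Pow(Add(89, Rational(3, 8)), 2) = Pow(Rational(715, 8), 2) = Rational(511225, 64)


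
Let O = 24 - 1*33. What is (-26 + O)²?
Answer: 1225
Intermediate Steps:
O = -9 (O = 24 - 33 = -9)
(-26 + O)² = (-26 - 9)² = (-35)² = 1225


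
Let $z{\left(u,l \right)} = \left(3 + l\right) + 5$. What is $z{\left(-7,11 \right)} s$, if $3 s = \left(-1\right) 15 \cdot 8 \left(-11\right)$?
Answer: $8360$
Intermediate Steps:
$z{\left(u,l \right)} = 8 + l$
$s = 440$ ($s = \frac{\left(-1\right) 15 \cdot 8 \left(-11\right)}{3} = \frac{\left(-15\right) 8 \left(-11\right)}{3} = \frac{\left(-120\right) \left(-11\right)}{3} = \frac{1}{3} \cdot 1320 = 440$)
$z{\left(-7,11 \right)} s = \left(8 + 11\right) 440 = 19 \cdot 440 = 8360$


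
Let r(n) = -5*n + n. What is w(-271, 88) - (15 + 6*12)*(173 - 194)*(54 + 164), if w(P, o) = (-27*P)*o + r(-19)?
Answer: 1042258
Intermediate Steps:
r(n) = -4*n
w(P, o) = 76 - 27*P*o (w(P, o) = (-27*P)*o - 4*(-19) = -27*P*o + 76 = 76 - 27*P*o)
w(-271, 88) - (15 + 6*12)*(173 - 194)*(54 + 164) = (76 - 27*(-271)*88) - (15 + 6*12)*(173 - 194)*(54 + 164) = (76 + 643896) - (15 + 72)*(-21*218) = 643972 - 87*(-4578) = 643972 - 1*(-398286) = 643972 + 398286 = 1042258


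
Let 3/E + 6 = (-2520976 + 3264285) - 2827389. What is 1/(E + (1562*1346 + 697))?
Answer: 2084086/4383143386811 ≈ 4.7548e-7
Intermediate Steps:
E = -3/2084086 (E = 3/(-6 + ((-2520976 + 3264285) - 2827389)) = 3/(-6 + (743309 - 2827389)) = 3/(-6 - 2084080) = 3/(-2084086) = 3*(-1/2084086) = -3/2084086 ≈ -1.4395e-6)
1/(E + (1562*1346 + 697)) = 1/(-3/2084086 + (1562*1346 + 697)) = 1/(-3/2084086 + (2102452 + 697)) = 1/(-3/2084086 + 2103149) = 1/(4383143386811/2084086) = 2084086/4383143386811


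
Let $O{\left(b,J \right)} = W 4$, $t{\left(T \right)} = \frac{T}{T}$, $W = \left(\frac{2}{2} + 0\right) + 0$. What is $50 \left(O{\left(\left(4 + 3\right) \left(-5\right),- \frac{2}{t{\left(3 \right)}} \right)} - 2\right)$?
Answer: $100$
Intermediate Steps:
$W = 1$ ($W = \left(2 \cdot \frac{1}{2} + 0\right) + 0 = \left(1 + 0\right) + 0 = 1 + 0 = 1$)
$t{\left(T \right)} = 1$
$O{\left(b,J \right)} = 4$ ($O{\left(b,J \right)} = 1 \cdot 4 = 4$)
$50 \left(O{\left(\left(4 + 3\right) \left(-5\right),- \frac{2}{t{\left(3 \right)}} \right)} - 2\right) = 50 \left(4 - 2\right) = 50 \cdot 2 = 100$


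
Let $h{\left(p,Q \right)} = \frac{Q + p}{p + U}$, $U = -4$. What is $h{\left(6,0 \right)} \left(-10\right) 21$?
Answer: $-630$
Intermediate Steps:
$h{\left(p,Q \right)} = \frac{Q + p}{-4 + p}$ ($h{\left(p,Q \right)} = \frac{Q + p}{p - 4} = \frac{Q + p}{-4 + p}$)
$h{\left(6,0 \right)} \left(-10\right) 21 = \frac{0 + 6}{-4 + 6} \left(-10\right) 21 = \frac{1}{2} \cdot 6 \left(-10\right) 21 = 3 \left(-10\right) 21 = \left(-30\right) 21 = -630$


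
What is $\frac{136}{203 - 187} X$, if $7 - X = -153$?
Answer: $1360$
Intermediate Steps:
$X = 160$ ($X = 7 - -153 = 7 + 153 = 160$)
$\frac{136}{203 - 187} X = \frac{136}{203 - 187} \cdot 160 = \frac{136}{16} \cdot 160 = 136 \cdot \frac{1}{16} \cdot 160 = \frac{17}{2} \cdot 160 = 1360$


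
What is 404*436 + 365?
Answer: 176509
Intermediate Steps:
404*436 + 365 = 176144 + 365 = 176509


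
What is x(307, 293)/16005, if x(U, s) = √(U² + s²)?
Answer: √180098/16005 ≈ 0.026515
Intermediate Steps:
x(307, 293)/16005 = √(307² + 293²)/16005 = √(94249 + 85849)*(1/16005) = √180098*(1/16005) = √180098/16005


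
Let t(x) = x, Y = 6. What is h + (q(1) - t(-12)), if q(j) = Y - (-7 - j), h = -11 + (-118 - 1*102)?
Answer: -205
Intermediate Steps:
h = -231 (h = -11 + (-118 - 102) = -11 - 220 = -231)
q(j) = 13 + j (q(j) = 6 - (-7 - j) = 6 + (7 + j) = 13 + j)
h + (q(1) - t(-12)) = -231 + ((13 + 1) - 1*(-12)) = -231 + (14 + 12) = -231 + 26 = -205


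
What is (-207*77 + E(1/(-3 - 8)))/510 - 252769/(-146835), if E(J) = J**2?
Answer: -8919674968/302039595 ≈ -29.531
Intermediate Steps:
(-207*77 + E(1/(-3 - 8)))/510 - 252769/(-146835) = (-207*77 + (1/(-3 - 8))**2)/510 - 252769/(-146835) = (-15939 + (1/(-11))**2)*(1/510) - 252769*(-1/146835) = (-15939 + (-1/11)**2)*(1/510) + 252769/146835 = (-15939 + 1/121)*(1/510) + 252769/146835 = -1928618/121*1/510 + 252769/146835 = -964309/30855 + 252769/146835 = -8919674968/302039595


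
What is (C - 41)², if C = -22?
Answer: 3969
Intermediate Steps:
(C - 41)² = (-22 - 41)² = (-63)² = 3969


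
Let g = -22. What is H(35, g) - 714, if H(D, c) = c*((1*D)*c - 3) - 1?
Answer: 16291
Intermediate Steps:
H(D, c) = -1 + c*(-3 + D*c) (H(D, c) = c*(D*c - 3) - 1 = c*(-3 + D*c) - 1 = -1 + c*(-3 + D*c))
H(35, g) - 714 = (-1 - 3*(-22) + 35*(-22)**2) - 714 = (-1 + 66 + 35*484) - 714 = (-1 + 66 + 16940) - 714 = 17005 - 714 = 16291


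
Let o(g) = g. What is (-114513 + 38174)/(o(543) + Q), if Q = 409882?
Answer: -76339/410425 ≈ -0.18600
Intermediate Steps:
(-114513 + 38174)/(o(543) + Q) = (-114513 + 38174)/(543 + 409882) = -76339/410425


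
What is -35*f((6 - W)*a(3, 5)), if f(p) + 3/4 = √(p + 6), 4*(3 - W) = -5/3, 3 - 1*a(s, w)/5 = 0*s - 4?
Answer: 105/4 - 35*√3471/6 ≈ -317.42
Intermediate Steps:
a(s, w) = 35 (a(s, w) = 15 - 5*(0*s - 4) = 15 - 5*(0 - 4) = 15 - 5*(-4) = 15 + 20 = 35)
W = 41/12 (W = 3 - (-5)/(4*3) = 3 - ¼*(-5/3) = 3 + 5/12 = 41/12 ≈ 3.4167)
f(p) = -¾ + √(6 + p) (f(p) = -¾ + √(p + 6) = -¾ + √(6 + p))
-35*f((6 - W)*a(3, 5)) = -35*(-¾ + √(6 + (6 - 1*41/12)*35)) = -35*(-¾ + √(6 + (6 - 41/12)*35)) = -35*(-¾ + √(6 + (31/12)*35)) = -35*(-¾ + √(6 + 1085/12)) = -35*(-¾ + √(1157/12)) = -35*(-¾ + √3471/6) = 105/4 - 35*√3471/6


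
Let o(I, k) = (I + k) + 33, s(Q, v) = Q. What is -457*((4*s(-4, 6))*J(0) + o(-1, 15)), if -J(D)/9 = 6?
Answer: -416327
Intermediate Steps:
J(D) = -54 (J(D) = -9*6 = -54)
o(I, k) = 33 + I + k
-457*((4*s(-4, 6))*J(0) + o(-1, 15)) = -457*((4*(-4))*(-54) + (33 - 1 + 15)) = -457*(-16*(-54) + 47) = -457*(864 + 47) = -457*911 = -416327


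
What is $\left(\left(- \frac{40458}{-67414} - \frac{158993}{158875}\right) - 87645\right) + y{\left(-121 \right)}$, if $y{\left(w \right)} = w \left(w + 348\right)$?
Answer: $- \frac{616449884527676}{5355199625} \approx -1.1511 \cdot 10^{5}$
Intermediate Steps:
$y{\left(w \right)} = w \left(348 + w\right)$
$\left(\left(- \frac{40458}{-67414} - \frac{158993}{158875}\right) - 87645\right) + y{\left(-121 \right)} = \left(\left(- \frac{40458}{-67414} - \frac{158993}{158875}\right) - 87645\right) - 121 \left(348 - 121\right) = \left(\left(\left(-40458\right) \left(- \frac{1}{67414}\right) - \frac{158993}{158875}\right) - 87645\right) - 27467 = \left(\left(\frac{20229}{33707} - \frac{158993}{158875}\right) - 87645\right) - 27467 = \left(- \frac{2145294676}{5355199625} - 87645\right) - 27467 = - \frac{469358616427801}{5355199625} - 27467 = - \frac{616449884527676}{5355199625}$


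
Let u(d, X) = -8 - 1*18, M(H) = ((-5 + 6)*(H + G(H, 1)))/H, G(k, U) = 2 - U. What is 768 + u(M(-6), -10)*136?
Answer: -2768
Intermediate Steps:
M(H) = (1 + H)/H (M(H) = ((-5 + 6)*(H + (2 - 1*1)))/H = (1*(H + (2 - 1)))/H = (1*(H + 1))/H = (1*(1 + H))/H = (1 + H)/H)
u(d, X) = -26 (u(d, X) = -8 - 18 = -26)
768 + u(M(-6), -10)*136 = 768 - 26*136 = 768 - 3536 = -2768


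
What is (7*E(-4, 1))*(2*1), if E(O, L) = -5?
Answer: -70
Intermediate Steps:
(7*E(-4, 1))*(2*1) = (7*(-5))*(2*1) = -35*2 = -70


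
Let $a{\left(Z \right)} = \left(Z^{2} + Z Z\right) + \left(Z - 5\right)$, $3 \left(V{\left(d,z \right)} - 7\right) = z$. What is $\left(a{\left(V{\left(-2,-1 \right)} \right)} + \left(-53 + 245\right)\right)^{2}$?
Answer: $\frac{6466849}{81} \approx 79838.0$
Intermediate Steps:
$V{\left(d,z \right)} = 7 + \frac{z}{3}$
$a{\left(Z \right)} = -5 + Z + 2 Z^{2}$ ($a{\left(Z \right)} = \left(Z^{2} + Z^{2}\right) + \left(-5 + Z\right) = 2 Z^{2} + \left(-5 + Z\right) = -5 + Z + 2 Z^{2}$)
$\left(a{\left(V{\left(-2,-1 \right)} \right)} + \left(-53 + 245\right)\right)^{2} = \left(\left(-5 + \left(7 + \frac{1}{3} \left(-1\right)\right) + 2 \left(7 + \frac{1}{3} \left(-1\right)\right)^{2}\right) + \left(-53 + 245\right)\right)^{2} = \left(\left(-5 + \left(7 - \frac{1}{3}\right) + 2 \left(7 - \frac{1}{3}\right)^{2}\right) + 192\right)^{2} = \left(\left(-5 + \frac{20}{3} + 2 \left(\frac{20}{3}\right)^{2}\right) + 192\right)^{2} = \left(\left(-5 + \frac{20}{3} + 2 \cdot \frac{400}{9}\right) + 192\right)^{2} = \left(\left(-5 + \frac{20}{3} + \frac{800}{9}\right) + 192\right)^{2} = \left(\frac{815}{9} + 192\right)^{2} = \left(\frac{2543}{9}\right)^{2} = \frac{6466849}{81}$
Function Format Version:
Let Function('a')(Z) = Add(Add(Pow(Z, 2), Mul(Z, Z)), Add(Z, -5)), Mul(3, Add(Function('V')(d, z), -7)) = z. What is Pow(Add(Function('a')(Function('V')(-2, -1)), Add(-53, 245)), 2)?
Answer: Rational(6466849, 81) ≈ 79838.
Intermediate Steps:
Function('V')(d, z) = Add(7, Mul(Rational(1, 3), z))
Function('a')(Z) = Add(-5, Z, Mul(2, Pow(Z, 2))) (Function('a')(Z) = Add(Add(Pow(Z, 2), Pow(Z, 2)), Add(-5, Z)) = Add(Mul(2, Pow(Z, 2)), Add(-5, Z)) = Add(-5, Z, Mul(2, Pow(Z, 2))))
Pow(Add(Function('a')(Function('V')(-2, -1)), Add(-53, 245)), 2) = Pow(Add(Add(-5, Add(7, Mul(Rational(1, 3), -1)), Mul(2, Pow(Add(7, Mul(Rational(1, 3), -1)), 2))), Add(-53, 245)), 2) = Pow(Add(Add(-5, Add(7, Rational(-1, 3)), Mul(2, Pow(Add(7, Rational(-1, 3)), 2))), 192), 2) = Pow(Add(Add(-5, Rational(20, 3), Mul(2, Pow(Rational(20, 3), 2))), 192), 2) = Pow(Add(Add(-5, Rational(20, 3), Mul(2, Rational(400, 9))), 192), 2) = Pow(Add(Add(-5, Rational(20, 3), Rational(800, 9)), 192), 2) = Pow(Add(Rational(815, 9), 192), 2) = Pow(Rational(2543, 9), 2) = Rational(6466849, 81)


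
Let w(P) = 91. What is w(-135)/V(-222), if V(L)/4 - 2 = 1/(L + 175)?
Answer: 4277/372 ≈ 11.497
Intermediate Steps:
V(L) = 8 + 4/(175 + L) (V(L) = 8 + 4/(L + 175) = 8 + 4/(175 + L))
w(-135)/V(-222) = 91/((4*(351 + 2*(-222))/(175 - 222))) = 91/((4*(351 - 444)/(-47))) = 91/((4*(-1/47)*(-93))) = 91/(372/47) = 91*(47/372) = 4277/372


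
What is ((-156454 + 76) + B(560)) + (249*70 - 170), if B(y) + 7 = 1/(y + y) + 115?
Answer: -155691199/1120 ≈ -1.3901e+5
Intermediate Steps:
B(y) = 108 + 1/(2*y) (B(y) = -7 + (1/(y + y) + 115) = -7 + (1/(2*y) + 115) = -7 + (115 + 1/(2*y)) = 108 + 1/(2*y))
((-156454 + 76) + B(560)) + (249*70 - 170) = ((-156454 + 76) + (108 + (½)/560)) + (249*70 - 170) = (-156378 + (108 + (½)*(1/560))) + (17430 - 170) = (-156378 + (108 + 1/1120)) + 17260 = (-156378 + 120961/1120) + 17260 = -175022399/1120 + 17260 = -155691199/1120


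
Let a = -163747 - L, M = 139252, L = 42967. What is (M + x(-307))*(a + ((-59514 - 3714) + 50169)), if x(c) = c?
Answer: -30536359485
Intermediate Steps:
a = -206714 (a = -163747 - 1*42967 = -163747 - 42967 = -206714)
(M + x(-307))*(a + ((-59514 - 3714) + 50169)) = (139252 - 307)*(-206714 + ((-59514 - 3714) + 50169)) = 138945*(-206714 + (-63228 + 50169)) = 138945*(-206714 - 13059) = 138945*(-219773) = -30536359485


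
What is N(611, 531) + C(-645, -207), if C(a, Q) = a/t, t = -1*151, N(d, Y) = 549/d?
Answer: 476994/92261 ≈ 5.1701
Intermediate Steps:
t = -151
C(a, Q) = -a/151 (C(a, Q) = a/(-151) = a*(-1/151) = -a/151)
N(611, 531) + C(-645, -207) = 549/611 - 1/151*(-645) = 549*(1/611) + 645/151 = 549/611 + 645/151 = 476994/92261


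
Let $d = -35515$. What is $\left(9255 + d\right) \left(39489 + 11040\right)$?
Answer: $-1326891540$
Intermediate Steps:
$\left(9255 + d\right) \left(39489 + 11040\right) = \left(9255 - 35515\right) \left(39489 + 11040\right) = \left(-26260\right) 50529 = -1326891540$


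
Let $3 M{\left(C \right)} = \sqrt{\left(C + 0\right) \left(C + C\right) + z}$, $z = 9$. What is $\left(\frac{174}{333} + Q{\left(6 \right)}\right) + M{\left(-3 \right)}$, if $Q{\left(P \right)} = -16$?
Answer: $- \frac{1718}{111} + \sqrt{3} \approx -13.745$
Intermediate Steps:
$M{\left(C \right)} = \frac{\sqrt{9 + 2 C^{2}}}{3}$ ($M{\left(C \right)} = \frac{\sqrt{\left(C + 0\right) \left(C + C\right) + 9}}{3} = \frac{\sqrt{C 2 C + 9}}{3} = \frac{\sqrt{2 C^{2} + 9}}{3} = \frac{\sqrt{9 + 2 C^{2}}}{3}$)
$\left(\frac{174}{333} + Q{\left(6 \right)}\right) + M{\left(-3 \right)} = \left(\frac{174}{333} - 16\right) + \frac{\sqrt{9 + 2 \left(-3\right)^{2}}}{3} = \left(174 \cdot \frac{1}{333} - 16\right) + \frac{\sqrt{9 + 2 \cdot 9}}{3} = \left(\frac{58}{111} - 16\right) + \frac{\sqrt{9 + 18}}{3} = - \frac{1718}{111} + \frac{\sqrt{27}}{3} = - \frac{1718}{111} + \frac{3 \sqrt{3}}{3} = - \frac{1718}{111} + \sqrt{3}$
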